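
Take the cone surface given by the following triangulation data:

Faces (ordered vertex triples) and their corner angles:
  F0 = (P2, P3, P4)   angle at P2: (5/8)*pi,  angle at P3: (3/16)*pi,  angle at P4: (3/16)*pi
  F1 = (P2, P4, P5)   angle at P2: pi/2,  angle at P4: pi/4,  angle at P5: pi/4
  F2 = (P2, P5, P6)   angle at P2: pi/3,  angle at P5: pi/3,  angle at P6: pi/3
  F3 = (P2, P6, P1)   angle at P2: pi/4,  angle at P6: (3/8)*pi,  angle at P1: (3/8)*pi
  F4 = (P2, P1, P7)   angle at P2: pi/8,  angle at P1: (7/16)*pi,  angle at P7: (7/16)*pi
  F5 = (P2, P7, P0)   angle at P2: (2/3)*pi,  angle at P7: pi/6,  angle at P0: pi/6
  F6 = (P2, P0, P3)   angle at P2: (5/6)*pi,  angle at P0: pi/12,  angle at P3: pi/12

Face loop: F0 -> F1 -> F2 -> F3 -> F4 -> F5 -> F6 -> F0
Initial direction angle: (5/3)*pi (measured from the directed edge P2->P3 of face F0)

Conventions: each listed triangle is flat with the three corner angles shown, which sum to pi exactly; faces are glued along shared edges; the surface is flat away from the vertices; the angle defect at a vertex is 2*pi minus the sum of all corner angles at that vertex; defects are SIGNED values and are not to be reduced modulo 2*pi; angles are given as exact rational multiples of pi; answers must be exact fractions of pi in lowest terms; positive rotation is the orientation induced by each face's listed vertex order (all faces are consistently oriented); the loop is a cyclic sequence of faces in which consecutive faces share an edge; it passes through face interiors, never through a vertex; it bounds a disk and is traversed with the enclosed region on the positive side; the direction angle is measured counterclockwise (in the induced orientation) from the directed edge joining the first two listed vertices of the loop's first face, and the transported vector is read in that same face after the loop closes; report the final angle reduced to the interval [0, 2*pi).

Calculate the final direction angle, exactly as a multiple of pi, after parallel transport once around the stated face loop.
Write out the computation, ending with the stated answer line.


enclosed vertex P2: corner angles sum to (10/3)*pi, defect = 2*pi - (10/3)*pi = (-4/3)*pi
transport around the loop rotates by the sum of enclosed defects; add to the initial angle mod 2*pi
final angle = (5/3)*pi - (4/3)*pi = pi/3 (mod 2*pi)

Answer: final direction angle = pi/3


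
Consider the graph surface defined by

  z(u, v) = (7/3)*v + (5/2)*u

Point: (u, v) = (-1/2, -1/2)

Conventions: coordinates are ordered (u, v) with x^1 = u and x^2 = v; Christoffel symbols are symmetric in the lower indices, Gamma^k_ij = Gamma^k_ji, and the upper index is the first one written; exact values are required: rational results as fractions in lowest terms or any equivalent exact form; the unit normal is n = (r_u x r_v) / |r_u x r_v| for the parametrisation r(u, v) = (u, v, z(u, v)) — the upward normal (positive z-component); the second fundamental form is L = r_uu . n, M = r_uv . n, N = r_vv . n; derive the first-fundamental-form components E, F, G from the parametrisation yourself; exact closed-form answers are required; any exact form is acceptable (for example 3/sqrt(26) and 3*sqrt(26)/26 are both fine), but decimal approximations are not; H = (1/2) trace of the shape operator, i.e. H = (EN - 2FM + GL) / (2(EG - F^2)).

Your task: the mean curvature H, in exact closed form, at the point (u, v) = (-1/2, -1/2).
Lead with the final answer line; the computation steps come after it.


Answer: H = 0

z_u = 5/2, z_v = 7/3, z_uu = 0, z_uv = 0, z_vv = 0
E = 29/4, F = 35/6, G = 58/9; answer radicand W^2 = 457/36
unnormalised second-form numerators: l = 0, m = 0, n = 0; L = l/sqrt(457/36), and similarly M = m/sqrt(W^2), N = n/sqrt(W^2)
H = (E*n - 2*F*m + G*l) / (2*(EG - F^2)*sqrt(W^2)); E*n - 2*F*m + G*l = 0, EG - F^2 = 457/36, so H = (0)/sqrt(457/36)


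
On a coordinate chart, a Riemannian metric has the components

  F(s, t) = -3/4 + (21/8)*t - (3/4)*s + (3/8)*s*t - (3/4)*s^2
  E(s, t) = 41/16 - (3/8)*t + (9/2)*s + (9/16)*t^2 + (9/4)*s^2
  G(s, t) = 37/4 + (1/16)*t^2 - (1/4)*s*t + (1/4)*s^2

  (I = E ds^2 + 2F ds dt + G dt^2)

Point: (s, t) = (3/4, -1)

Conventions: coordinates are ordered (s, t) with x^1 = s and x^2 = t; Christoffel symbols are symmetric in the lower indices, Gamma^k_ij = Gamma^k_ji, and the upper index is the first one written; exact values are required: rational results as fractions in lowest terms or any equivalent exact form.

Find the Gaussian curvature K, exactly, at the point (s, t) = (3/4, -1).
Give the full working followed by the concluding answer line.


E = 521/64, F = -297/64, G = 617/64, EG - F^2 = 7289/128 at the point
E_s = 63/8, E_t = -3/2, F_s = -9/4, F_t = 93/32, G_s = 5/8, G_t = -5/16
E_tt = 9/8, F_st = 3/8, G_ss = 1/2
Evaluate Brioschi's two determinant matrices M1, M2 and divide by (EG - F^2)^2.
M1 = [[-E_tt/2 + F_st - G_ss/2, E_s/2, F_s - E_t/2], [F_t - G_s/2, E, F], [G_t/2, F, G]] = [[-7/16, 63/16, -3/2], [83/32, 521/64, -297/64], [-5/32, -297/64, 617/64]]; det M1 = -1710001/16384
M2 = [[0, E_t/2, G_s/2], [E_t/2, E, F], [G_s/2, F, G]] = [[0, -3/4, 5/16], [-3/4, 521/64, -297/64], [5/16, -297/64, 617/64]]; det M2 = -66233/16384
det M1 - det M2 = -205471/2048; K = -205471/2048 / (7289/128)^2 = -8344/269693

Answer: K = -8344/269693


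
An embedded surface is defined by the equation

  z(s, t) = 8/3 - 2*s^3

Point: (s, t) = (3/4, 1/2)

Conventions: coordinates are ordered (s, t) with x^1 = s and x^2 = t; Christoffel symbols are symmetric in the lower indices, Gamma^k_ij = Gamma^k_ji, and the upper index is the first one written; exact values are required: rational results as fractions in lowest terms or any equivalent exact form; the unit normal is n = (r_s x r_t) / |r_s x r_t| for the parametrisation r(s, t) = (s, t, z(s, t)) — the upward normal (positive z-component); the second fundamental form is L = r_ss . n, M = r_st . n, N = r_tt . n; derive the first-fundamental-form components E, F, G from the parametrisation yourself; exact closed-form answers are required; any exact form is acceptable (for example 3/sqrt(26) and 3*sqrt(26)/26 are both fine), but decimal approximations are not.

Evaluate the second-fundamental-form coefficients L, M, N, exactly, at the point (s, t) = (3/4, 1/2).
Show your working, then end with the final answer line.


z_s = -27/8, z_t = 0, z_ss = -9, z_st = 0, z_tt = 0
E = 793/64, F = 0, G = 1; answer radicand W^2 = 793/64
unnormalised second-form numerators: l = -9, m = 0, n = 0; L = l/sqrt(793/64), and similarly M = m/sqrt(W^2), N = n/sqrt(W^2)

Answer: L = -72*sqrt(793)/793, M = 0, N = 0


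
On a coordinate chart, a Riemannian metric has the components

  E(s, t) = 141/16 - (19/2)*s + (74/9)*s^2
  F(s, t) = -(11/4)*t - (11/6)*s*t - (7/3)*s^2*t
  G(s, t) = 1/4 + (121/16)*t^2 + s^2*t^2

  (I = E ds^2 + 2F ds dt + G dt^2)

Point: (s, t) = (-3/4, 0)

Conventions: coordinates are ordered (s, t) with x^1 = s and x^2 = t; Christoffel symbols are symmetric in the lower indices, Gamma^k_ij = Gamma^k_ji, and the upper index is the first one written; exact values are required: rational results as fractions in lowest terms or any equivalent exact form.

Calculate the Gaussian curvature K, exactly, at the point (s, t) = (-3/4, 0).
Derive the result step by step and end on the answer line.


E = 329/16, F = 0, G = 1/4, EG - F^2 = 329/64 at the point
E_s = -131/6, E_t = 0, F_s = 0, F_t = -43/16, G_s = 0, G_t = 0
E_tt = 0, F_st = 5/3, G_ss = 0
The intrinsic route: Brioschi's K = (det M1 - det M2)/(EG - F^2)^2.
M1 = [[-E_tt/2 + F_st - G_ss/2, E_s/2, F_s - E_t/2], [F_t - G_s/2, E, F], [G_t/2, F, G]] = [[5/3, -131/12, 0], [-43/16, 329/16, 0], [0, 0, 1/4]]; det M1 = 947/768
M2 = [[0, E_t/2, G_s/2], [E_t/2, E, F], [G_s/2, F, G]] = [[0, 0, 0], [0, 329/16, 0], [0, 0, 1/4]]; det M2 = 0
det M1 - det M2 = 947/768; K = 947/768 / (329/64)^2 = 15152/324723

Answer: K = 15152/324723


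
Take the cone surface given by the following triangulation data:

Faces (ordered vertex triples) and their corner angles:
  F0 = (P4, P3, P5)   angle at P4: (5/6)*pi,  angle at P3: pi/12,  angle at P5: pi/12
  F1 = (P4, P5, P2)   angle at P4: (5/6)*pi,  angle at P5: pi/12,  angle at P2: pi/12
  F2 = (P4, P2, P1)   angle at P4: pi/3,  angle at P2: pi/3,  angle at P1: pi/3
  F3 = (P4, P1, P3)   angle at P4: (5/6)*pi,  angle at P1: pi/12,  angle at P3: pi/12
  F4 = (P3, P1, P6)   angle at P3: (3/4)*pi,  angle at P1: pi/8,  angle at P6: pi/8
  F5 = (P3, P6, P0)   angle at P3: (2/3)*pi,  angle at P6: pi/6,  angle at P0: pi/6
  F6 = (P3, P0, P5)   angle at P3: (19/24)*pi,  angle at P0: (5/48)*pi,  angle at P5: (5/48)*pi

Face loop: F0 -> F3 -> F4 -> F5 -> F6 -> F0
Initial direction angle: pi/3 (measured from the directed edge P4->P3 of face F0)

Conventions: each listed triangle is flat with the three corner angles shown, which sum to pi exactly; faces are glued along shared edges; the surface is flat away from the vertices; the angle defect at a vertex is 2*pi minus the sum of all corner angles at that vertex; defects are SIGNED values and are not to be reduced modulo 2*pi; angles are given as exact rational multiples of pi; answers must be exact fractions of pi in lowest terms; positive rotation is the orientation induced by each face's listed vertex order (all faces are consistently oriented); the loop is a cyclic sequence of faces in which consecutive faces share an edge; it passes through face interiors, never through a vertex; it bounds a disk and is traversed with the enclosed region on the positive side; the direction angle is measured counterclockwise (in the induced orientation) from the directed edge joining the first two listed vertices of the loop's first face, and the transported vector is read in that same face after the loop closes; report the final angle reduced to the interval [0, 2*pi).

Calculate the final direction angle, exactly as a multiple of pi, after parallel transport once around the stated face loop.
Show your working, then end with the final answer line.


enclosed vertex P3: corner angles sum to (19/8)*pi, defect = 2*pi - (19/8)*pi = (-3/8)*pi
by Gauss-Bonnet the loop rotates the vector by the enclosed defect sum (positive orientation, mod 2*pi)
final angle = pi/3 - (3/8)*pi = (47/24)*pi (mod 2*pi)

Answer: final direction angle = (47/24)*pi


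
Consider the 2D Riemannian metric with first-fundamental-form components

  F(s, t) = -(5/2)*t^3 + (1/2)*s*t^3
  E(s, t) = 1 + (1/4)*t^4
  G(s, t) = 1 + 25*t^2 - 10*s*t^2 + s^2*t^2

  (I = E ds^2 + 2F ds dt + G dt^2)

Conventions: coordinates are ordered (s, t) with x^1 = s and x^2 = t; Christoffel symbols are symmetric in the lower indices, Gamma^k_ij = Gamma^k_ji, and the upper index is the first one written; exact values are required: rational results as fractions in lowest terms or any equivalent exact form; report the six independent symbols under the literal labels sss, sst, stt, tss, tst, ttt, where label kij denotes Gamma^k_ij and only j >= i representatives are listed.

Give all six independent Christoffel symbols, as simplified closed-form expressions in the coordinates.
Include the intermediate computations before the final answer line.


E = 1 + (1/4)*t^4; F = -(5/2)*t^3 + (1/2)*s*t^3; G = 1 + 25*t^2 - 10*s*t^2 + s^2*t^2
Gamma^k_ij = (1/2) g^{kl} (d_i g_jl + d_j g_il - d_l g_ij), with g^inv = (1/(EG-F^2)) [[G, -F], [-F, E]]
first partials: E_s = 0, E_t = t^3, F_s = (1/2)*t^3, F_t = -(15/2)*t^2 + (3/2)*s*t^2, G_s = -10*t^2 + 2*s*t^2, G_t = 50*t - 20*s*t + 2*s^2*t
D = EG - F^2 = 1 + 25*t^2 - 10*s*t^2 + (1/4)*t^4 + s^2*t^2
expanded: Gamma^s_ss = (G E_s - 2F F_s + F E_t)/(2D), Gamma^s_st = (G E_t - F G_s)/(2D), Gamma^s_tt = (2G F_t - G G_s - F G_t)/(2D), Gamma^t_ss = (2E F_s - E E_t - F E_s)/(2D), Gamma^t_st = (E G_s - F E_t)/(2D), Gamma^t_tt = (E G_t - 2F F_t + F G_s)/(2D); substitute and cancel common factors

Answer: Gamma_sss = 0, Gamma_sst = 2*t^3/(4*s^2*t^2 - 40*s*t^2 + t^4 + 100*t^2 + 4), Gamma_stt = (2*s*t^2 - 10*t^2)/(4*s^2*t^2 - 40*s*t^2 + t^4 + 100*t^2 + 4), Gamma_tss = 0, Gamma_tst = (4*s*t^2 - 20*t^2)/(4*s^2*t^2 - 40*s*t^2 + t^4 + 100*t^2 + 4), Gamma_ttt = (4*s^2*t - 40*s*t + 100*t)/(4*s^2*t^2 - 40*s*t^2 + t^4 + 100*t^2 + 4)


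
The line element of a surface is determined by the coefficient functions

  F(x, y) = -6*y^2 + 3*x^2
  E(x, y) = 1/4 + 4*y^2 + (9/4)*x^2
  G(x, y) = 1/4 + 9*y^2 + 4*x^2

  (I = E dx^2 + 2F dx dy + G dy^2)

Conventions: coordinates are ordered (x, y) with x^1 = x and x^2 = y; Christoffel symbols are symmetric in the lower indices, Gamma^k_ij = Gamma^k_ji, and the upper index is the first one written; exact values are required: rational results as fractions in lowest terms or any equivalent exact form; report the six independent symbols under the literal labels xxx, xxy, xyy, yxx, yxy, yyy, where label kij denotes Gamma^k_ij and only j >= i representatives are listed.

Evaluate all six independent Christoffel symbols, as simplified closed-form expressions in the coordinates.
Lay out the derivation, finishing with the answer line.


E = 1/4 + 4*y^2 + (9/4)*x^2; F = -6*y^2 + 3*x^2; G = 1/4 + 9*y^2 + 4*x^2
Gamma^k_ij = (1/2) g^{kl} (d_i g_jl + d_j g_il - d_l g_ij), with g^inv = (1/(EG-F^2)) [[G, -F], [-F, E]]
first partials: E_x = (9/2)*x, E_y = 8*y, F_x = 6*x, F_y = -12*y, G_x = 8*x, G_y = 18*y
D = EG - F^2 = 1/16 + (13/4)*y^2 + (25/16)*x^2 + (289/4)*x^2*y^2
expanded: Gamma^x_xx = (G E_x - 2F F_x + F E_y)/(2D), Gamma^x_xy = (G E_y - F G_x)/(2D), Gamma^x_yy = (2G F_y - G G_x - F G_y)/(2D), Gamma^y_xx = (2E F_x - E E_y - F E_x)/(2D), Gamma^y_xy = (E G_x - F E_y)/(2D), Gamma^y_yy = (E G_y - 2F F_y + F G_x)/(2D); substitute and cancel common factors

Answer: Gamma_xxx = (-144*x^3 + 192*x^2*y + 900*x*y^2 + 9*x - 384*y^3)/(1156*x^2*y^2 + 25*x^2 + 52*y^2 + 1), Gamma_xxy = (-192*x^3 + 256*x^2*y + 384*x*y^2 + 576*y^3 + 16*y)/(1156*x^2*y^2 + 25*x^2 + 52*y^2 + 1), Gamma_xyy = (-256*x^3 - 1200*x^2*y - 576*x*y^2 - 16*x - 864*y^3 - 48*y)/(1156*x^2*y^2 + 25*x^2 + 52*y^2 + 1), Gamma_yxx = (108*x^3 - 144*x^2*y + 600*x*y^2 + 24*x - 256*y^3 - 16*y)/(1156*x^2*y^2 + 25*x^2 + 52*y^2 + 1), Gamma_yxy = (144*x^3 - 192*x^2*y + 256*x*y^2 + 16*x + 384*y^3)/(1156*x^2*y^2 + 25*x^2 + 52*y^2 + 1), Gamma_yyy = (192*x^3 + 900*x^2*y - 384*x*y^2 - 576*y^3 + 36*y)/(1156*x^2*y^2 + 25*x^2 + 52*y^2 + 1)


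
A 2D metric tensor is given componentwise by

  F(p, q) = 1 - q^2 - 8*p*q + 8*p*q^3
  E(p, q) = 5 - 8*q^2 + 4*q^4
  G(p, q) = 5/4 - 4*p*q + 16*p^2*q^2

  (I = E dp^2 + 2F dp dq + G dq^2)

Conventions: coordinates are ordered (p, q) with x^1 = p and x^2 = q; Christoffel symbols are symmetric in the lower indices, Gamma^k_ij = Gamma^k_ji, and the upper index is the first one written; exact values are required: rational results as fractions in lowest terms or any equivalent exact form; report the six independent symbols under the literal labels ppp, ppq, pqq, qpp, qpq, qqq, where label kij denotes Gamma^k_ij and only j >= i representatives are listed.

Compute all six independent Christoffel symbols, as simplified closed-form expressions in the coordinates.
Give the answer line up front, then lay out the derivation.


Answer: Gamma_ppp = 0, Gamma_ppq = (32*q^3 - 32*q)/(64*p^2*q^2 - 16*p*q + 16*q^4 - 32*q^2 + 21), Gamma_pqq = (32*p*q^2 - 32*p)/(64*p^2*q^2 - 16*p*q + 16*q^4 - 32*q^2 + 21), Gamma_qpp = 0, Gamma_qpq = (64*p*q^2 - 8*q)/(64*p^2*q^2 - 16*p*q + 16*q^4 - 32*q^2 + 21), Gamma_qqq = (64*p^2*q - 8*p)/(64*p^2*q^2 - 16*p*q + 16*q^4 - 32*q^2 + 21)

E = 5 - 8*q^2 + 4*q^4; F = 1 - q^2 - 8*p*q + 8*p*q^3; G = 5/4 - 4*p*q + 16*p^2*q^2
Gamma^k_ij = (1/2) g^{kl} (d_i g_jl + d_j g_il - d_l g_ij), with g^inv = (1/(EG-F^2)) [[G, -F], [-F, E]]
first partials: E_p = 0, E_q = -16*q + 16*q^3, F_p = -8*q + 8*q^3, F_q = -2*q - 8*p + 24*p*q^2, G_p = -4*q + 32*p*q^2, G_q = -4*p + 32*p^2*q
D = EG - F^2 = 21/4 - 8*q^2 - 4*p*q + 4*q^4 + 16*p^2*q^2
expanded: Gamma^p_pp = (G E_p - 2F F_p + F E_q)/(2D), Gamma^p_pq = (G E_q - F G_p)/(2D), Gamma^p_qq = (2G F_q - G G_p - F G_q)/(2D), Gamma^q_pp = (2E F_p - E E_q - F E_p)/(2D), Gamma^q_pq = (E G_p - F E_q)/(2D), Gamma^q_qq = (E G_q - 2F F_q + F G_p)/(2D); substitute and cancel common factors


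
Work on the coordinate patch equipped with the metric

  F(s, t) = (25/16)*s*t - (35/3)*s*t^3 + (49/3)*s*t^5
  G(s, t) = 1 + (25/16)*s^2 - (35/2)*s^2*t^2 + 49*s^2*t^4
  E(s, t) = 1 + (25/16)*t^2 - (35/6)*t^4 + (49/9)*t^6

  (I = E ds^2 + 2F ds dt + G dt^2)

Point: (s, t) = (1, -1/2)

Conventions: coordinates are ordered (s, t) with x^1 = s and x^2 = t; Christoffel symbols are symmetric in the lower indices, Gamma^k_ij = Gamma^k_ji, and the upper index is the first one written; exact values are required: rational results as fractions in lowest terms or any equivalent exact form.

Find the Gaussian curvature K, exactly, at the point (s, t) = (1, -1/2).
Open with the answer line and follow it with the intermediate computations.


Answer: K = -324/2401

E = 10/9, F = 1/6, G = 5/4, EG - F^2 = 49/36 at the point
E_s = 0, E_t = 1/3, F_s = 1/6, F_t = -25/12, G_s = 1/2, G_t = -7
E_tt = -25/6, F_st = -25/12, G_ss = 1/2
The intrinsic route: Brioschi's K = (det M1 - det M2)/(EG - F^2)^2.
M1 = [[-E_tt/2 + F_st - G_ss/2, E_s/2, F_s - E_t/2], [F_t - G_s/2, E, F], [G_t/2, F, G]] = [[-1/4, 0, 0], [-7/3, 10/9, 1/6], [-7/2, 1/6, 5/4]]; det M1 = -49/144
M2 = [[0, E_t/2, G_s/2], [E_t/2, E, F], [G_s/2, F, G]] = [[0, 1/6, 1/4], [1/6, 10/9, 1/6], [1/4, 1/6, 5/4]]; det M2 = -13/144
det M1 - det M2 = -1/4; K = -1/4 / (49/36)^2 = -324/2401


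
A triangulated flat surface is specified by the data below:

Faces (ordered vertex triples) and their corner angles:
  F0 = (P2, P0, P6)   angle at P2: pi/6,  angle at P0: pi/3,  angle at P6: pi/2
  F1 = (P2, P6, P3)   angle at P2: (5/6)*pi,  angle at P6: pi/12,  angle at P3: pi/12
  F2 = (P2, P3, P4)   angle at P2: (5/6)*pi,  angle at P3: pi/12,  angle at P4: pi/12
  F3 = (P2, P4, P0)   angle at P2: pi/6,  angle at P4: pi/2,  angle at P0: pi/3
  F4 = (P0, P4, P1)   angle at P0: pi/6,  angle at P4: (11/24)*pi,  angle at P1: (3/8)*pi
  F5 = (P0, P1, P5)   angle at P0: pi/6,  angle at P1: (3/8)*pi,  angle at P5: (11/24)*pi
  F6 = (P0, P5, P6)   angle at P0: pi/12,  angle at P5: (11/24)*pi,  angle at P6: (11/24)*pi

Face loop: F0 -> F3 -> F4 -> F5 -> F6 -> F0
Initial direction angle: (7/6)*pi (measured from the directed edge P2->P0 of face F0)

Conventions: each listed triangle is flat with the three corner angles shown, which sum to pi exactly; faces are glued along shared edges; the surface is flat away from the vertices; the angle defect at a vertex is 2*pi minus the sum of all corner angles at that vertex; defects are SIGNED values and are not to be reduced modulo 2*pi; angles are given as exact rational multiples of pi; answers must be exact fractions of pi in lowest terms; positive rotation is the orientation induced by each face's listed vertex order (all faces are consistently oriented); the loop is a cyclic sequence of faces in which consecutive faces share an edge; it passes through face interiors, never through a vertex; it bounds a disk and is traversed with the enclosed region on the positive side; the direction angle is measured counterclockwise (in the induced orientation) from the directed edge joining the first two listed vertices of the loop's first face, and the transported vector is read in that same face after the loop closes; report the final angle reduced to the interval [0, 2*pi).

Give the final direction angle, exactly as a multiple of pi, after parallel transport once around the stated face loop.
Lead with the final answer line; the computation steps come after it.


Answer: final direction angle = pi/12

enclosed vertex P0: corner angles sum to (13/12)*pi, defect = 2*pi - (13/12)*pi = (11/12)*pi
holonomy = initial angle + sum of enclosed defects (mod 2*pi), positive in the induced orientation
final angle = (7/6)*pi + (11/12)*pi = pi/12 (mod 2*pi)


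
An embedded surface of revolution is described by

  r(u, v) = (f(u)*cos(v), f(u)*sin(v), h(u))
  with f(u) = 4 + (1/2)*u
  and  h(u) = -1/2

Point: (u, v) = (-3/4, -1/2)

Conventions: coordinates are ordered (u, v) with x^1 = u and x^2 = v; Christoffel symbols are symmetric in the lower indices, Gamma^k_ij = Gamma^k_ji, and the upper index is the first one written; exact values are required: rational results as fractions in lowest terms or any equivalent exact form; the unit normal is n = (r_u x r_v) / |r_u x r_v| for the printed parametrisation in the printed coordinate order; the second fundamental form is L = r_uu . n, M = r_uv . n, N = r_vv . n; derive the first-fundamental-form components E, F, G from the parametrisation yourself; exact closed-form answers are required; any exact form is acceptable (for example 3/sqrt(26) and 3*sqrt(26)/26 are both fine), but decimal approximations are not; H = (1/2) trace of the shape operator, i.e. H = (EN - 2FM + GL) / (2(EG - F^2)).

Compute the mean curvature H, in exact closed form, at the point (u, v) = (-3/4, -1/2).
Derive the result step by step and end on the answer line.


f = 29/8, f' = 1/2, f'' = 0, h' = 0, h'' = 0
E = 1/4, F = 0, G = 841/64; answer radicand W^2 = 1/4
unnormalised second-form numerators: l = 0, m = 0, n = 0; L = l/sqrt(1/4), and similarly M = m/sqrt(W^2), N = n/sqrt(W^2)
H = (E*n - 2*F*m + G*l) / (2*(EG - F^2)*sqrt(W^2)); E*n - 2*F*m + G*l = 0, EG - F^2 = 841/256, so H = (0)/sqrt(1/4)

Answer: H = 0


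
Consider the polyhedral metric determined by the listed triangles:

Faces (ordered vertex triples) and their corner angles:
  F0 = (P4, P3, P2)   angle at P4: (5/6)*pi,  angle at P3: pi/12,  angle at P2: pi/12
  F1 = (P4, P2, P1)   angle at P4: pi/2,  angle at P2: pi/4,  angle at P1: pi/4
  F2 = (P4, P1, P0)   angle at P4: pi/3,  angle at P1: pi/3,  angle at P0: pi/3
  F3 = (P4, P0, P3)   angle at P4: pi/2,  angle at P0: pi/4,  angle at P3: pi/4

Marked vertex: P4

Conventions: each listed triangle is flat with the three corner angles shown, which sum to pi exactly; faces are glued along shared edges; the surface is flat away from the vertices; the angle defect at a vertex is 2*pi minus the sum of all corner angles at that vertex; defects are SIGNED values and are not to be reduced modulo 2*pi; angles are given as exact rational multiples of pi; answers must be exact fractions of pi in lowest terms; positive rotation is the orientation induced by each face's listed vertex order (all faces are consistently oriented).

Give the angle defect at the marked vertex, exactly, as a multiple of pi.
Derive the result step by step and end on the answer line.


Sum of corner angles at P4: (13/6)*pi
defect = 2*pi - (13/6)*pi

Answer: defect(P4) = -pi/6


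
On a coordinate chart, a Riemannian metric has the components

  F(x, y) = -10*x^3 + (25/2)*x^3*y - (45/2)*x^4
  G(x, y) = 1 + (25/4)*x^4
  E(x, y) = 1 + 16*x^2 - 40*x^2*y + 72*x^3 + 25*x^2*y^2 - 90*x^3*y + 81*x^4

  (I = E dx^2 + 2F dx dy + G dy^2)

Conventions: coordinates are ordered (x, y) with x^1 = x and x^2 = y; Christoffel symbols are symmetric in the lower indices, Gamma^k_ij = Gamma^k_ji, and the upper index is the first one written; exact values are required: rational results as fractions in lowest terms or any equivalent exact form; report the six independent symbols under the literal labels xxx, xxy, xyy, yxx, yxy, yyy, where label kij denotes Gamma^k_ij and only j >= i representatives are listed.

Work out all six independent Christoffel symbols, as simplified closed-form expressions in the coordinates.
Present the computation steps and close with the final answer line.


E = 1 + 16*x^2 - 40*x^2*y + 72*x^3 + 25*x^2*y^2 - 90*x^3*y + 81*x^4; F = -10*x^3 + (25/2)*x^3*y - (45/2)*x^4; G = 1 + (25/4)*x^4
Gamma^k_ij = (1/2) g^{kl} (d_i g_jl + d_j g_il - d_l g_ij), with g^inv = (1/(EG-F^2)) [[G, -F], [-F, E]]
first partials: E_x = 32*x - 80*x*y + 216*x^2 + 50*x*y^2 - 270*x^2*y + 324*x^3, E_y = -40*x^2 + 50*x^2*y - 90*x^3, F_x = -30*x^2 + (75/2)*x^2*y - 90*x^3, F_y = (25/2)*x^3, G_x = 25*x^3, G_y = 0
D = EG - F^2 = 1 + 16*x^2 - 40*x^2*y + 72*x^3 + 25*x^2*y^2 - 90*x^3*y + (349/4)*x^4
expanded: Gamma^x_xx = (G E_x - 2F F_x + F E_y)/(2D), Gamma^x_xy = (G E_y - F G_x)/(2D), Gamma^x_yy = (2G F_y - G G_x - F G_y)/(2D), Gamma^y_xx = (2E F_x - E E_y - F E_x)/(2D), Gamma^y_xy = (E G_x - F E_y)/(2D), Gamma^y_yy = (E G_y - 2F F_y + F G_x)/(2D); substitute and cancel common factors

Answer: Gamma_xxx = (648*x^3 - 540*x^2*y + 432*x^2 + 100*x*y^2 - 160*x*y + 64*x)/(349*x^4 - 360*x^3*y + 288*x^3 + 100*x^2*y^2 - 160*x^2*y + 64*x^2 + 4), Gamma_xxy = (-180*x^3 + 100*x^2*y - 80*x^2)/(349*x^4 - 360*x^3*y + 288*x^3 + 100*x^2*y^2 - 160*x^2*y + 64*x^2 + 4), Gamma_xyy = 0, Gamma_yxx = (-180*x^3 + 50*x^2*y - 40*x^2)/(349*x^4 - 360*x^3*y + 288*x^3 + 100*x^2*y^2 - 160*x^2*y + 64*x^2 + 4), Gamma_yxy = 50*x^3/(349*x^4 - 360*x^3*y + 288*x^3 + 100*x^2*y^2 - 160*x^2*y + 64*x^2 + 4), Gamma_yyy = 0


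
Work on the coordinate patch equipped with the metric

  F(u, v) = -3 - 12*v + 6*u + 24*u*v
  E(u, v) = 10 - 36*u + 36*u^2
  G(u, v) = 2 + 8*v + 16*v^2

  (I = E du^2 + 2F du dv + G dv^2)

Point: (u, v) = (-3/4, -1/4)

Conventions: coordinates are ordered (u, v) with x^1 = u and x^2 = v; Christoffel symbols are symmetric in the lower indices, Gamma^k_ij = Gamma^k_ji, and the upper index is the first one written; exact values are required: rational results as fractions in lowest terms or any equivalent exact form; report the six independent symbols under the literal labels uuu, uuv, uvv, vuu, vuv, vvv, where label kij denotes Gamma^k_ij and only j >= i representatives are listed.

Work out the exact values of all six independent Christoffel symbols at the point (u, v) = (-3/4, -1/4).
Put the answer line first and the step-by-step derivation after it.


Answer: Gamma_uuu = -180/229, Gamma_uuv = 0, Gamma_uvv = -120/229, Gamma_vuu = 0, Gamma_vuv = 0, Gamma_vvv = 0

E = 229/4, F = 0, G = 1 at the point
E_u = -90, E_v = 0, F_u = 0, F_v = -30, G_u = 0, G_v = 0
EG - F^2 = 229/4;  g^inv = (4/229) * [[1, 0], [0, 229/4]]
first-kind symbols [ij,l] = (1/2)(d_i g_jl + d_j g_il - d_l g_ij): [uu,u] = E_u/2 = -45, [uu,v] = F_u - E_v/2 = 0, [uv,u] = E_v/2 = 0, [uv,v] = G_u/2 = 0, [vv,u] = F_v - G_u/2 = -30, [vv,v] = G_v/2 = 0
Gamma^u_ij = (G*[ij,u] - F*[ij,v])/(EG - F^2), Gamma^v_ij = (E*[ij,v] - F*[ij,u])/(EG - F^2)


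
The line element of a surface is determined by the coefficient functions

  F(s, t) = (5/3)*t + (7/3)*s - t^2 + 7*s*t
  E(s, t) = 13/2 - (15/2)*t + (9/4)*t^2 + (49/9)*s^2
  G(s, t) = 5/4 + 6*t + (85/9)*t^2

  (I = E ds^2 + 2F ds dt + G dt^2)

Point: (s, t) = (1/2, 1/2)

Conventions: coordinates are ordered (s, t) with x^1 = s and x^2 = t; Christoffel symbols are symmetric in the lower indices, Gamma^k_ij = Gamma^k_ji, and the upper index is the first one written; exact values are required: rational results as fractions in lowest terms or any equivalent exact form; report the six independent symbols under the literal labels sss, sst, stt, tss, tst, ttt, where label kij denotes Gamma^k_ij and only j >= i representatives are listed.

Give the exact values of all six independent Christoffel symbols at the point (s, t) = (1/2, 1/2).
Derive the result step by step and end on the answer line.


E = 673/144, F = 7/2, G = 119/18 at the point
E_s = 49/9, E_t = -21/4, F_s = 35/6, F_t = 25/6, G_s = 0, G_t = 139/9
EG - F^2 = 48335/2592;  g^inv = (2592/48335) * [[119/18, -7/2], [-7/2, 673/144]]
first-kind symbols [ij,l] = (1/2)(d_i g_jl + d_j g_il - d_l g_ij): [ss,s] = E_s/2 = 49/18, [ss,t] = F_s - E_t/2 = 203/24, [st,s] = E_t/2 = -21/8, [st,t] = G_s/2 = 0, [tt,s] = F_t - G_s/2 = 25/6, [tt,t] = G_t/2 = 139/18
Gamma^s_ij = (G*[ij,s] - F*[ij,t])/(EG - F^2), Gamma^t_ij = (E*[ij,t] - F*[ij,s])/(EG - F^2)

Answer: Gamma_sss = -4298/6905, Gamma_sst = -6426/6905, Gamma_stt = 192/6905, Gamma_tss = 44439/27620, Gamma_tst = 3402/6905, Gamma_ttt = 55747/48335


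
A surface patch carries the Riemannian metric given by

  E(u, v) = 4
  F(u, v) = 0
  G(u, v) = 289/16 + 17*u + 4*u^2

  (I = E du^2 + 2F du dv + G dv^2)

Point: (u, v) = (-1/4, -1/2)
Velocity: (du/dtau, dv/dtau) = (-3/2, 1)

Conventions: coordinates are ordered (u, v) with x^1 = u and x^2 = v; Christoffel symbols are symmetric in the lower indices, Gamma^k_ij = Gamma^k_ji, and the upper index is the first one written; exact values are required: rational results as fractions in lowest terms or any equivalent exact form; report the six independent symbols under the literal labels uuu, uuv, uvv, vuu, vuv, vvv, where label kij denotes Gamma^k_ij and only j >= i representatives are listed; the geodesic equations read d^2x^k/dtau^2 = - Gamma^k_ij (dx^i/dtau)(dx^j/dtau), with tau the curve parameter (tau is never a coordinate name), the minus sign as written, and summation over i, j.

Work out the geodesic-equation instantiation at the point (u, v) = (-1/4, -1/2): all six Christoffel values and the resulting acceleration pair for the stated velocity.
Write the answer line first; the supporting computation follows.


Answer: Gamma_uuu = 0, Gamma_uuv = 0, Gamma_uvv = -15/8, Gamma_vuu = 0, Gamma_vuv = 8/15, Gamma_vvv = 0; accelerations (d^2u/dtau^2, d^2v/dtau^2) = (15/8, 8/5)

E = 4, F = 0, G = 225/16 at the point
E_u = 0, E_v = 0, F_u = 0, F_v = 0, G_u = 15, G_v = 0
EG - F^2 = 225/4;  g^inv = (4/225) * [[225/16, 0], [0, 4]]
first-kind symbols [ij,l] = (1/2)(d_i g_jl + d_j g_il - d_l g_ij): [uu,u] = E_u/2 = 0, [uu,v] = F_u - E_v/2 = 0, [uv,u] = E_v/2 = 0, [uv,v] = G_u/2 = 15/2, [vv,u] = F_v - G_u/2 = -15/2, [vv,v] = G_v/2 = 0
Gamma^u_ij = (G*[ij,u] - F*[ij,v])/(EG - F^2), Gamma^v_ij = (E*[ij,v] - F*[ij,u])/(EG - F^2)
Gamma_uuu = 0, Gamma_uuv = 0, Gamma_uvv = -15/8, Gamma_vuu = 0, Gamma_vuv = 8/15, Gamma_vvv = 0
d^2u/dtau^2 = -(Gamma_uuu*(-3/2)^2 + 2*Gamma_uuv*(-3/2)*(1) + Gamma_uvv*(1)^2) = 15/8
d^2v/dtau^2 = -(Gamma_vuu*(-3/2)^2 + 2*Gamma_vuv*(-3/2)*(1) + Gamma_vvv*(1)^2) = 8/5


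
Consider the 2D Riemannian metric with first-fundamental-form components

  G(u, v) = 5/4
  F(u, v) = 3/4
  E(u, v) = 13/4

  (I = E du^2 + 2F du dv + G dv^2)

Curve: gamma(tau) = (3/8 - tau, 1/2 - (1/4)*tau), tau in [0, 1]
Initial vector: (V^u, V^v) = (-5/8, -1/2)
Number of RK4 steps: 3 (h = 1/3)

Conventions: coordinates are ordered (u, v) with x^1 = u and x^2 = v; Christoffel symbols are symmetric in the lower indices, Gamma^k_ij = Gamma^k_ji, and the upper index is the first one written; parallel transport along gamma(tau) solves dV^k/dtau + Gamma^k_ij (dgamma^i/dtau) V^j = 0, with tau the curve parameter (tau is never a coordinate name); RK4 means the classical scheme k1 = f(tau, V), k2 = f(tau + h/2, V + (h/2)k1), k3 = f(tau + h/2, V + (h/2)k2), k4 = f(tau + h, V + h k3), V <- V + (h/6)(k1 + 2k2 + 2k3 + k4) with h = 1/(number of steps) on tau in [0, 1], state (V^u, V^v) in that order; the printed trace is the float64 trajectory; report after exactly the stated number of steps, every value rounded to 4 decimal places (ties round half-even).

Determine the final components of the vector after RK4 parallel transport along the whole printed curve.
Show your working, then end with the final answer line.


gamma'(tau) = (-1, -1/4); f(tau, V)^k = -Gamma^k_ij(gamma(tau)) gamma'^i(tau) V^j; h = 1/3; intermediate values shown to 6 dp
curve data and Christoffel symbols at the stage parameters:
  tau = 0.000000: gamma = (0.375000, 0.500000), gamma' = (-1.000000, -0.250000); Gamma_uuu = 0.000000, Gamma_uuv = 0.000000, Gamma_uvv = 0.000000, Gamma_vuu = 0.000000, Gamma_vuv = 0.000000, Gamma_vvv = 0.000000
  tau = 0.166667: gamma = (0.208333, 0.458333), gamma' = (-1.000000, -0.250000); Gamma_uuu = 0.000000, Gamma_uuv = 0.000000, Gamma_uvv = 0.000000, Gamma_vuu = 0.000000, Gamma_vuv = 0.000000, Gamma_vvv = 0.000000
  tau = 0.333333: gamma = (0.041667, 0.416667), gamma' = (-1.000000, -0.250000); Gamma_uuu = 0.000000, Gamma_uuv = 0.000000, Gamma_uvv = 0.000000, Gamma_vuu = 0.000000, Gamma_vuv = 0.000000, Gamma_vvv = 0.000000
  tau = 0.500000: gamma = (-0.125000, 0.375000), gamma' = (-1.000000, -0.250000); Gamma_uuu = 0.000000, Gamma_uuv = 0.000000, Gamma_uvv = 0.000000, Gamma_vuu = 0.000000, Gamma_vuv = 0.000000, Gamma_vvv = 0.000000
  tau = 0.666667: gamma = (-0.291667, 0.333333), gamma' = (-1.000000, -0.250000); Gamma_uuu = 0.000000, Gamma_uuv = 0.000000, Gamma_uvv = 0.000000, Gamma_vuu = 0.000000, Gamma_vuv = 0.000000, Gamma_vvv = 0.000000
  tau = 0.833333: gamma = (-0.458333, 0.291667), gamma' = (-1.000000, -0.250000); Gamma_uuu = 0.000000, Gamma_uuv = 0.000000, Gamma_uvv = 0.000000, Gamma_vuu = 0.000000, Gamma_vuv = 0.000000, Gamma_vvv = 0.000000
  tau = 1.000000: gamma = (-0.625000, 0.250000), gamma' = (-1.000000, -0.250000); Gamma_uuu = 0.000000, Gamma_uuv = 0.000000, Gamma_uvv = 0.000000, Gamma_vuu = 0.000000, Gamma_vuv = 0.000000, Gamma_vvv = 0.000000
step 0: V^u = -0.6250, V^v = -0.5000
step 1: k1 = (0.000000, 0.000000), k2 = (0.000000, 0.000000), k3 = (0.000000, 0.000000), k4 = (0.000000, 0.000000); V <- V + (h/6)(k1 + 2k2 + 2k3 + k4): V^u = -0.6250, V^v = -0.5000
step 2: k1 = (0.000000, 0.000000), k2 = (0.000000, 0.000000), k3 = (0.000000, 0.000000), k4 = (0.000000, 0.000000); V <- V + (h/6)(k1 + 2k2 + 2k3 + k4): V^u = -0.6250, V^v = -0.5000
step 3: k1 = (0.000000, 0.000000), k2 = (0.000000, 0.000000), k3 = (0.000000, 0.000000), k4 = (0.000000, 0.000000); V <- V + (h/6)(k1 + 2k2 + 2k3 + k4): V^u = -0.6250, V^v = -0.5000

Answer: V^u = -0.6250, V^v = -0.5000


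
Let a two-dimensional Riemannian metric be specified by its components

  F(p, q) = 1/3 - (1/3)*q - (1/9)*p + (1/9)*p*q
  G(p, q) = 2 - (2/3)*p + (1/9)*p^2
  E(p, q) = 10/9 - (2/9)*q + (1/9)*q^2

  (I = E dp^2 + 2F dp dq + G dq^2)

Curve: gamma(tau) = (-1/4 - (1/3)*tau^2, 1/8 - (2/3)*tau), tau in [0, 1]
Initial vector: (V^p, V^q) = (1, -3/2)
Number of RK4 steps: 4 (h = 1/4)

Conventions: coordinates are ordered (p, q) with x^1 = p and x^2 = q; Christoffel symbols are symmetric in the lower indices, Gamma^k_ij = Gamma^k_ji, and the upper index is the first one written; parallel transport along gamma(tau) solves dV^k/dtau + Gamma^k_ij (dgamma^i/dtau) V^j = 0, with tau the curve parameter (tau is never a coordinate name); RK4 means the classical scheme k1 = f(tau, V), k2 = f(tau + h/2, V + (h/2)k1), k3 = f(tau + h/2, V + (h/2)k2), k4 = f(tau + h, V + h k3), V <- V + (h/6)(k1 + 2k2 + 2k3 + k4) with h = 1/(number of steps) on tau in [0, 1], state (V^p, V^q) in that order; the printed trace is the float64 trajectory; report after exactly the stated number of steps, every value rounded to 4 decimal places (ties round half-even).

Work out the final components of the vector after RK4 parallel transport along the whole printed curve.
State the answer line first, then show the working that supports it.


Answer: V^p = 0.9934, V^q = -1.5244

gamma'(tau) = (-(2/3)*tau, -2/3); f(tau, V)^k = -Gamma^k_ij(gamma(tau)) gamma'^i(tau) V^j; h = 1/4; intermediate values shown to 6 dp
curve data and Christoffel symbols at the stage parameters:
  tau = 0.000000: gamma = (-0.250000, 0.125000), gamma' = (0.000000, -0.666667); Gamma_ppp = 0.000000, Gamma_ppq = -0.043044, Gamma_pqq = 0.000000, Gamma_qpp = 0.000000, Gamma_qpq = -0.159877, Gamma_qqq = 0.000000
  tau = 0.125000: gamma = (-0.255208, 0.041667), gamma' = (-0.083333, -0.666667); Gamma_ppp = 0.000000, Gamma_ppq = -0.046714, Gamma_pqq = 0.000000, Gamma_qpp = 0.000000, Gamma_qpq = -0.158676, Gamma_qqq = 0.000000
  tau = 0.250000: gamma = (-0.270833, -0.041667), gamma' = (-0.166667, -0.666667); Gamma_ppp = 0.000000, Gamma_ppq = -0.050120, Gamma_pqq = 0.000000, Gamma_qpp = 0.000000, Gamma_qpq = -0.157377, Gamma_qqq = 0.000000
  tau = 0.375000: gamma = (-0.296875, -0.125000), gamma' = (-0.250000, -0.666667); Gamma_ppp = 0.000000, Gamma_ppq = -0.053229, Gamma_pqq = 0.000000, Gamma_qpp = 0.000000, Gamma_qpq = -0.155991, Gamma_qqq = 0.000000
  tau = 0.500000: gamma = (-0.333333, -0.208333), gamma' = (-0.333333, -0.666667); Gamma_ppp = 0.000000, Gamma_ppq = -0.056016, Gamma_pqq = 0.000000, Gamma_qpp = 0.000000, Gamma_qpq = -0.154527, Gamma_qqq = 0.000000
  tau = 0.625000: gamma = (-0.380208, -0.291667), gamma' = (-0.416667, -0.666667); Gamma_ppp = 0.000000, Gamma_ppq = -0.058462, Gamma_pqq = 0.000000, Gamma_qpp = 0.000000, Gamma_qpq = -0.152991, Gamma_qqq = 0.000000
  tau = 0.750000: gamma = (-0.437500, -0.375000), gamma' = (-0.500000, -0.666667); Gamma_ppp = 0.000000, Gamma_ppq = -0.060554, Gamma_pqq = 0.000000, Gamma_qpp = 0.000000, Gamma_qpq = -0.151385, Gamma_qqq = 0.000000
  tau = 0.875000: gamma = (-0.505208, -0.458333), gamma' = (-0.583333, -0.666667); Gamma_ppp = 0.000000, Gamma_ppq = -0.062287, Gamma_pqq = 0.000000, Gamma_qpp = 0.000000, Gamma_qpq = -0.149711, Gamma_qqq = 0.000000
  tau = 1.000000: gamma = (-0.583333, -0.541667), gamma' = (-0.666667, -0.666667); Gamma_ppp = 0.000000, Gamma_ppq = -0.063660, Gamma_pqq = 0.000000, Gamma_qpp = 0.000000, Gamma_qpq = -0.147968, Gamma_qqq = 0.000000
step 0: V^p = 1.0000, V^q = -1.5000
step 1: k1 = (-0.028696, -0.106585), k2 = (-0.025140, -0.085394), k3 = (-0.025164, -0.085476), k4 = (-0.020495, -0.064353); V <- V + (h/6)(k1 + 2k2 + 2k3 + k4): V^p = 0.9938, V^q = -1.5214
step 2: k1 = (-0.020496, -0.064359), k2 = (-0.014821, -0.043435), k3 = (-0.014881, -0.043611), k4 = (-0.008362, -0.023066); V <- V + (h/6)(k1 + 2k2 + 2k3 + k4): V^p = 0.9901, V^q = -1.5323
step 3: k1 = (-0.008363, -0.023071), k2 = (-0.001153, -0.003016), k3 = (-0.001249, -0.003268), k4 = (0.006461, 0.016152); V <- V + (h/6)(k1 + 2k2 + 2k3 + k4): V^p = 0.9898, V^q = -1.5331
step 4: k1 = (0.006459, 0.016148), k2 = (0.014495, 0.034839), k3 = (0.014368, 0.034535), k4 = (0.022538, 0.052385); V <- V + (h/6)(k1 + 2k2 + 2k3 + k4): V^p = 0.9934, V^q = -1.5244


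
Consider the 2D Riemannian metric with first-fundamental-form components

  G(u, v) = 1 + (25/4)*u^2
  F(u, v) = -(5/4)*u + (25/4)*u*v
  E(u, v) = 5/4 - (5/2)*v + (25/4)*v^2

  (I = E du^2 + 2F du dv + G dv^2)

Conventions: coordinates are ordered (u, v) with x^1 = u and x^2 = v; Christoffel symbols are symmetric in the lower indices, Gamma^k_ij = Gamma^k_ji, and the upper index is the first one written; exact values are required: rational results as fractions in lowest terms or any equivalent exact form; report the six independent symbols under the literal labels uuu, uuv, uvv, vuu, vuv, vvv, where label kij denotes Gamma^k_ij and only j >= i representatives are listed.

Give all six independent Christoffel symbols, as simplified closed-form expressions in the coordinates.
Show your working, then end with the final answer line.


E = 5/4 - (5/2)*v + (25/4)*v^2; F = -(5/4)*u + (25/4)*u*v; G = 1 + (25/4)*u^2
Gamma^k_ij = (1/2) g^{kl} (d_i g_jl + d_j g_il - d_l g_ij), with g^inv = (1/(EG-F^2)) [[G, -F], [-F, E]]
first partials: E_u = 0, E_v = -5/2 + (25/2)*v, F_u = -5/4 + (25/4)*v, F_v = (25/4)*u, G_u = (25/2)*u, G_v = 0
D = EG - F^2 = 5/4 - (5/2)*v + (25/4)*v^2 + (25/4)*u^2
expanded: Gamma^u_uu = (G E_u - 2F F_u + F E_v)/(2D), Gamma^u_uv = (G E_v - F G_u)/(2D), Gamma^u_vv = (2G F_v - G G_u - F G_v)/(2D), Gamma^v_uu = (2E F_u - E E_v - F E_u)/(2D), Gamma^v_uv = (E G_u - F E_v)/(2D), Gamma^v_vv = (E G_v - 2F F_v + F G_u)/(2D); substitute and cancel common factors

Answer: Gamma_uuu = 0, Gamma_uuv = (5*v - 1)/(5*u^2 + 5*v^2 - 2*v + 1), Gamma_uvv = 0, Gamma_vuu = 0, Gamma_vuv = 5*u/(5*u^2 + 5*v^2 - 2*v + 1), Gamma_vvv = 0


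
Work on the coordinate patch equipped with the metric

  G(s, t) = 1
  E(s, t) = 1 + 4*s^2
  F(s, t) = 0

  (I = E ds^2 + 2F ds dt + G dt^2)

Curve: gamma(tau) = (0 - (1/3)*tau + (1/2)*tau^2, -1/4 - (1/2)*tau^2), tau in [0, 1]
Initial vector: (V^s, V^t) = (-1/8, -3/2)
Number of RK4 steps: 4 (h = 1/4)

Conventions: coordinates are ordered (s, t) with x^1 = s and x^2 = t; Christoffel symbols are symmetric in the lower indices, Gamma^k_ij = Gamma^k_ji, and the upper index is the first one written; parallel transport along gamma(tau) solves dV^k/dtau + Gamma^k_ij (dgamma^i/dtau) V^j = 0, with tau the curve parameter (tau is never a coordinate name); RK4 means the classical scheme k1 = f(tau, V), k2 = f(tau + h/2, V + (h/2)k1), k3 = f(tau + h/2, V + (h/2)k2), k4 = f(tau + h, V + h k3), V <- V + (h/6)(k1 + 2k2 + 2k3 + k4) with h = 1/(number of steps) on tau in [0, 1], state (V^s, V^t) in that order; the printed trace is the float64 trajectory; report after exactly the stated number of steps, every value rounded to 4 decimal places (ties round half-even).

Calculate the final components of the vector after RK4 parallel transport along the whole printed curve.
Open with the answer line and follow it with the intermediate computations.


Answer: V^s = -0.1186, V^t = -1.5000

gamma'(tau) = (-1/3 + tau, -tau); f(tau, V)^k = -Gamma^k_ij(gamma(tau)) gamma'^i(tau) V^j; h = 1/4; intermediate values shown to 6 dp
curve data and Christoffel symbols at the stage parameters:
  tau = 0.000000: gamma = (0.000000, -0.250000), gamma' = (-0.333333, 0.000000); Gamma_sss = 0.000000, Gamma_sst = 0.000000, Gamma_stt = 0.000000, Gamma_tss = 0.000000, Gamma_tst = 0.000000, Gamma_ttt = 0.000000
  tau = 0.125000: gamma = (-0.033854, -0.257812), gamma' = (-0.208333, -0.125000); Gamma_sss = -0.134799, Gamma_sst = 0.000000, Gamma_stt = 0.000000, Gamma_tss = 0.000000, Gamma_tst = 0.000000, Gamma_ttt = 0.000000
  tau = 0.250000: gamma = (-0.052083, -0.281250), gamma' = (-0.083333, -0.250000); Gamma_sss = -0.206097, Gamma_sst = 0.000000, Gamma_stt = 0.000000, Gamma_tss = 0.000000, Gamma_tst = 0.000000, Gamma_ttt = 0.000000
  tau = 0.375000: gamma = (-0.054688, -0.320312), gamma' = (0.041667, -0.375000); Gamma_sss = -0.216164, Gamma_sst = 0.000000, Gamma_stt = 0.000000, Gamma_tss = 0.000000, Gamma_tst = 0.000000, Gamma_ttt = 0.000000
  tau = 0.500000: gamma = (-0.041667, -0.375000), gamma' = (0.166667, -0.500000); Gamma_sss = -0.165517, Gamma_sst = 0.000000, Gamma_stt = 0.000000, Gamma_tss = 0.000000, Gamma_tst = 0.000000, Gamma_ttt = 0.000000
  tau = 0.625000: gamma = (-0.013021, -0.445312), gamma' = (0.291667, -0.625000); Gamma_sss = -0.052048, Gamma_sst = 0.000000, Gamma_stt = 0.000000, Gamma_tss = 0.000000, Gamma_tst = 0.000000, Gamma_ttt = 0.000000
  tau = 0.750000: gamma = (0.031250, -0.531250), gamma' = (0.416667, -0.750000); Gamma_sss = 0.124514, Gamma_sst = 0.000000, Gamma_stt = 0.000000, Gamma_tss = 0.000000, Gamma_tst = 0.000000, Gamma_ttt = 0.000000
  tau = 0.875000: gamma = (0.091146, -0.632812), gamma' = (0.541667, -0.875000); Gamma_sss = 0.352858, Gamma_sst = 0.000000, Gamma_stt = 0.000000, Gamma_tss = 0.000000, Gamma_tst = 0.000000, Gamma_ttt = 0.000000
  tau = 1.000000: gamma = (0.166667, -0.750000), gamma' = (0.666667, -1.000000); Gamma_sss = 0.600000, Gamma_sst = 0.000000, Gamma_stt = 0.000000, Gamma_tss = 0.000000, Gamma_tst = 0.000000, Gamma_ttt = 0.000000
step 0: V^s = -0.1250, V^t = -1.5000
step 1: k1 = (0.000000, 0.000000), k2 = (0.003510, 0.000000), k3 = (0.003498, 0.000000), k4 = (0.002132, 0.000000); V <- V + (h/6)(k1 + 2k2 + 2k3 + k4): V^s = -0.1243, V^t = -1.5000
step 2: k1 = (0.002135, 0.000000), k2 = (-0.001117, 0.000000), k3 = (-0.001121, 0.000000), k4 = (-0.003437, 0.000000); V <- V + (h/6)(k1 + 2k2 + 2k3 + k4): V^s = -0.1246, V^t = -1.5000
step 3: k1 = (-0.003436, 0.000000), k2 = (-0.001898, 0.000000), k3 = (-0.001895, 0.000000), k4 = (0.006487, 0.000000); V <- V + (h/6)(k1 + 2k2 + 2k3 + k4): V^s = -0.1248, V^t = -1.5000
step 4: k1 = (0.006472, 0.000000), k2 = (0.023690, 0.000000), k3 = (0.023279, 0.000000), k4 = (0.047575, 0.000000); V <- V + (h/6)(k1 + 2k2 + 2k3 + k4): V^s = -0.1186, V^t = -1.5000
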